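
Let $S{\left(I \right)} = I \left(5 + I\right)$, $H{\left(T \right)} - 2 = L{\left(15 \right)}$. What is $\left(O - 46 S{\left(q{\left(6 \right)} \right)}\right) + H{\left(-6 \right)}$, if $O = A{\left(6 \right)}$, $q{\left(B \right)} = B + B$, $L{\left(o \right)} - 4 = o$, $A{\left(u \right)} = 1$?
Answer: $-9362$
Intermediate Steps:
$L{\left(o \right)} = 4 + o$
$H{\left(T \right)} = 21$ ($H{\left(T \right)} = 2 + \left(4 + 15\right) = 2 + 19 = 21$)
$q{\left(B \right)} = 2 B$
$O = 1$
$\left(O - 46 S{\left(q{\left(6 \right)} \right)}\right) + H{\left(-6 \right)} = \left(1 - 46 \cdot 2 \cdot 6 \left(5 + 2 \cdot 6\right)\right) + 21 = \left(1 - 46 \cdot 12 \left(5 + 12\right)\right) + 21 = \left(1 - 46 \cdot 12 \cdot 17\right) + 21 = \left(1 - 9384\right) + 21 = -9383 + 21 = -9362$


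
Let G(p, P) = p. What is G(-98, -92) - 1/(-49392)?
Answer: -4840415/49392 ≈ -98.000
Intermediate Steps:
G(-98, -92) - 1/(-49392) = -98 - 1/(-49392) = -98 - 1*(-1/49392) = -98 + 1/49392 = -4840415/49392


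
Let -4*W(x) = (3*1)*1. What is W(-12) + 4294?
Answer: 17173/4 ≈ 4293.3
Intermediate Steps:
W(x) = -¾ (W(x) = -3*1/4 = -3/4 = -¼*3 = -¾)
W(-12) + 4294 = -¾ + 4294 = 17173/4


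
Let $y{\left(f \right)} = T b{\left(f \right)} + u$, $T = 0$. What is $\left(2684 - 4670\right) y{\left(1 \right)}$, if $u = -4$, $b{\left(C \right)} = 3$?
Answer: $7944$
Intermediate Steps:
$y{\left(f \right)} = -4$ ($y{\left(f \right)} = 0 \cdot 3 - 4 = 0 - 4 = -4$)
$\left(2684 - 4670\right) y{\left(1 \right)} = \left(2684 - 4670\right) \left(-4\right) = \left(-1986\right) \left(-4\right) = 7944$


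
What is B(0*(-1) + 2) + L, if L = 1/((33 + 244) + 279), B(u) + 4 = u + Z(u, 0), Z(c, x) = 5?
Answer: 1669/556 ≈ 3.0018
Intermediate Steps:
B(u) = 1 + u (B(u) = -4 + (u + 5) = -4 + (5 + u) = 1 + u)
L = 1/556 (L = 1/(277 + 279) = 1/556 ≈ 0.0017986)
B(0*(-1) + 2) + L = (1 + (0*(-1) + 2)) + 1/556 = (1 + (0 + 2)) + 1/556 = (1 + 2) + 1/556 = 3 + 1/556 = 1669/556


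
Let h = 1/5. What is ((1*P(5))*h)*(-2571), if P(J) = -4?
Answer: 10284/5 ≈ 2056.8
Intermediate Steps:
h = ⅕ ≈ 0.20000
((1*P(5))*h)*(-2571) = ((1*(-4))*(⅕))*(-2571) = -4*⅕*(-2571) = -⅘*(-2571) = 10284/5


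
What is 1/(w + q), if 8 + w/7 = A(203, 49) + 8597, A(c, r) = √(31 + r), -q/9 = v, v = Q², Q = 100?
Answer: -29877/892631209 - 28*√5/892631209 ≈ -3.3541e-5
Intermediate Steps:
v = 10000 (v = 100² = 10000)
q = -90000 (q = -9*10000 = -90000)
w = 60123 + 28*√5 (w = -56 + 7*(√(31 + 49) + 8597) = -56 + 7*(√80 + 8597) = -56 + 7*(4*√5 + 8597) = -56 + 7*(8597 + 4*√5) = -56 + (60179 + 28*√5) = 60123 + 28*√5 ≈ 60186.)
1/(w + q) = 1/((60123 + 28*√5) - 90000) = 1/(-29877 + 28*√5)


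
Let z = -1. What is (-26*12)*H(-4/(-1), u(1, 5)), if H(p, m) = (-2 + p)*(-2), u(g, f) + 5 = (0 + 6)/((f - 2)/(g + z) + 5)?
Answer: 1248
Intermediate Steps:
u(g, f) = -5 + 6/(5 + (-2 + f)/(-1 + g)) (u(g, f) = -5 + (0 + 6)/((f - 2)/(g - 1) + 5) = -5 + 6/((-2 + f)/(-1 + g) + 5) = -5 + 6/(5 + (-2 + f)/(-1 + g)))
H(p, m) = 4 - 2*p
(-26*12)*H(-4/(-1), u(1, 5)) = (-26*12)*(4 - (-8)/(-1)) = -312*(4 - (-8)*(-1)) = -312*(4 - 2*4) = -312*(4 - 8) = -312*(-4) = 1248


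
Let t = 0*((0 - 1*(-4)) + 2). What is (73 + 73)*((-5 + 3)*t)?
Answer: 0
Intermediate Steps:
t = 0 (t = 0*((0 + 4) + 2) = 0*(4 + 2) = 0*6 = 0)
(73 + 73)*((-5 + 3)*t) = (73 + 73)*((-5 + 3)*0) = 146*(-2*0) = 146*0 = 0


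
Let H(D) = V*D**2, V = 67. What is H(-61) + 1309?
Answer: 250616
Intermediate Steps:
H(D) = 67*D**2
H(-61) + 1309 = 67*(-61)**2 + 1309 = 67*3721 + 1309 = 249307 + 1309 = 250616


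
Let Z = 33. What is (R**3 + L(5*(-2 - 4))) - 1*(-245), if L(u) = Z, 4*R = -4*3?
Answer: 251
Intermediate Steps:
R = -3 (R = (-4*3)/4 = (1/4)*(-12) = -3)
L(u) = 33
(R**3 + L(5*(-2 - 4))) - 1*(-245) = ((-3)**3 + 33) - 1*(-245) = (-27 + 33) + 245 = 6 + 245 = 251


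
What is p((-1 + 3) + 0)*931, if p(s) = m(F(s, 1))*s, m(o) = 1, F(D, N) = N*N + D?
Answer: 1862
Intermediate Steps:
F(D, N) = D + N**2 (F(D, N) = N**2 + D = D + N**2)
p(s) = s (p(s) = 1*s = s)
p((-1 + 3) + 0)*931 = ((-1 + 3) + 0)*931 = (2 + 0)*931 = 2*931 = 1862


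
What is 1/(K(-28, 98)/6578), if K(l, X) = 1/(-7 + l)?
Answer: -230230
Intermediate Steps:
1/(K(-28, 98)/6578) = 1/(1/(-7 - 28*6578)) = 1/((1/6578)/(-35)) = 1/(-1/35*1/6578) = 1/(-1/230230) = -230230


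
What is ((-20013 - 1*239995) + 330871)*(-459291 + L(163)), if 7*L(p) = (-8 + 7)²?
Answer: -227827096068/7 ≈ -3.2547e+10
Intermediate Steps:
L(p) = ⅐ (L(p) = (-8 + 7)²/7 = (⅐)*(-1)² = (⅐)*1 = ⅐)
((-20013 - 1*239995) + 330871)*(-459291 + L(163)) = ((-20013 - 1*239995) + 330871)*(-459291 + ⅐) = ((-20013 - 239995) + 330871)*(-3215036/7) = (-260008 + 330871)*(-3215036/7) = 70863*(-3215036/7) = -227827096068/7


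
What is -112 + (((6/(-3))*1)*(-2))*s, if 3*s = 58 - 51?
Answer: -308/3 ≈ -102.67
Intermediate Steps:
s = 7/3 (s = (58 - 51)/3 = (1/3)*7 = 7/3 ≈ 2.3333)
-112 + (((6/(-3))*1)*(-2))*s = -112 + (((6/(-3))*1)*(-2))*(7/3) = -112 + (((6*(-1/3))*1)*(-2))*(7/3) = -112 + (-2*1*(-2))*(7/3) = -112 - 2*(-2)*(7/3) = -112 + 4*(7/3) = -112 + 28/3 = -308/3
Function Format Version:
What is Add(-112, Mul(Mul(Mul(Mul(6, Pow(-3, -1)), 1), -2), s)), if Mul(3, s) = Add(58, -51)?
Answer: Rational(-308, 3) ≈ -102.67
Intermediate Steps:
s = Rational(7, 3) (s = Mul(Rational(1, 3), Add(58, -51)) = Mul(Rational(1, 3), 7) = Rational(7, 3) ≈ 2.3333)
Add(-112, Mul(Mul(Mul(Mul(6, Pow(-3, -1)), 1), -2), s)) = Add(-112, Mul(Mul(Mul(Mul(6, Pow(-3, -1)), 1), -2), Rational(7, 3))) = Add(-112, Mul(Mul(Mul(Mul(6, Rational(-1, 3)), 1), -2), Rational(7, 3))) = Add(-112, Mul(Mul(Mul(-2, 1), -2), Rational(7, 3))) = Add(-112, Mul(Mul(-2, -2), Rational(7, 3))) = Add(-112, Mul(4, Rational(7, 3))) = Add(-112, Rational(28, 3)) = Rational(-308, 3)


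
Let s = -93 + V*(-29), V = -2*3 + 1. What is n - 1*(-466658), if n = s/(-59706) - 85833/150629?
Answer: 67691332666853/145055727 ≈ 4.6666e+5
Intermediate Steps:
V = -5 (V = -6 + 1 = -5)
s = 52 (s = -93 - 5*(-29) = -93 + 145 = 52)
n = -82783513/145055727 (n = 52/(-59706) - 85833/150629 = 52*(-1/59706) - 85833*1/150629 = -26/29853 - 85833/150629 = -82783513/145055727 ≈ -0.57070)
n - 1*(-466658) = -82783513/145055727 - 1*(-466658) = -82783513/145055727 + 466658 = 67691332666853/145055727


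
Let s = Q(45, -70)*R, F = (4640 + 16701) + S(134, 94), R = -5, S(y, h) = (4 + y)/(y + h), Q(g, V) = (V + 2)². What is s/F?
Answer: -878560/810981 ≈ -1.0833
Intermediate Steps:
Q(g, V) = (2 + V)²
S(y, h) = (4 + y)/(h + y)
F = 810981/38 (F = (4640 + 16701) + (4 + 134)/(94 + 134) = 21341 + 138/228 = 21341 + (1/228)*138 = 21341 + 23/38 = 810981/38 ≈ 21342.)
s = -23120 (s = (2 - 70)²*(-5) = (-68)²*(-5) = 4624*(-5) = -23120)
s/F = -23120/810981/38 = -23120*38/810981 = -878560/810981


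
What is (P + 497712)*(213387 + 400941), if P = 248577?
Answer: 458466228792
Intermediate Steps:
(P + 497712)*(213387 + 400941) = (248577 + 497712)*(213387 + 400941) = 746289*614328 = 458466228792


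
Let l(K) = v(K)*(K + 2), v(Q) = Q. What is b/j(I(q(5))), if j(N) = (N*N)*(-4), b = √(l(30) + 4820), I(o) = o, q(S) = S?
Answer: -17*√5/50 ≈ -0.76026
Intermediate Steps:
l(K) = K*(2 + K) (l(K) = K*(K + 2) = K*(2 + K))
b = 34*√5 (b = √(30*(2 + 30) + 4820) = √(30*32 + 4820) = √(960 + 4820) = √5780 = 34*√5 ≈ 76.026)
j(N) = -4*N² (j(N) = N²*(-4) = -4*N²)
b/j(I(q(5))) = (34*√5)/((-4*5²)) = (34*√5)/((-4*25)) = (34*√5)/(-100) = (34*√5)*(-1/100) = -17*√5/50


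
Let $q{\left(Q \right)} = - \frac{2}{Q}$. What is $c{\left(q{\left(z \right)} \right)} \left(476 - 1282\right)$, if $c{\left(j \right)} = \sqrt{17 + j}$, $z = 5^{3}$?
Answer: $- \frac{806 \sqrt{10615}}{25} \approx -3321.7$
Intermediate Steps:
$z = 125$
$c{\left(q{\left(z \right)} \right)} \left(476 - 1282\right) = \sqrt{17 - \frac{2}{125}} \left(476 - 1282\right) = \sqrt{17 - \frac{2}{125}} \left(-806\right) = \sqrt{\frac{2123}{125}} \left(-806\right) = \frac{\sqrt{10615}}{25} \left(-806\right) = - \frac{806 \sqrt{10615}}{25}$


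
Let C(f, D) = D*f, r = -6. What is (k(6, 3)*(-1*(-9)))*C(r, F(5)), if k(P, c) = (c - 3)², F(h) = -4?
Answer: 0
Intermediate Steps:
k(P, c) = (-3 + c)²
(k(6, 3)*(-1*(-9)))*C(r, F(5)) = ((-3 + 3)²*(-1*(-9)))*(-4*(-6)) = (0²*9)*24 = (0*9)*24 = 0*24 = 0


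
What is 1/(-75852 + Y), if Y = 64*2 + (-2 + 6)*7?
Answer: -1/75696 ≈ -1.3211e-5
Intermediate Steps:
Y = 156 (Y = 128 + 4*7 = 128 + 28 = 156)
1/(-75852 + Y) = 1/(-75852 + 156) = 1/(-75696) = -1/75696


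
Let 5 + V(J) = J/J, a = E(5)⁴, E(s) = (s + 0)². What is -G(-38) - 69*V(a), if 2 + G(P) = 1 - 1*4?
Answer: 281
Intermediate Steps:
E(s) = s²
G(P) = -5 (G(P) = -2 + (1 - 1*4) = -2 + (1 - 4) = -2 - 3 = -5)
a = 390625 (a = (5²)⁴ = 25⁴ = 390625)
V(J) = -4 (V(J) = -5 + J/J = -5 + 1 = -4)
-G(-38) - 69*V(a) = -1*(-5) - 69*(-4) = 5 + 276 = 281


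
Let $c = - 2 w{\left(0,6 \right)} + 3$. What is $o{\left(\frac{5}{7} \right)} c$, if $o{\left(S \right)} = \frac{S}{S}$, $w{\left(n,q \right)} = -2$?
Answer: $7$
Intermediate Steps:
$c = 7$ ($c = \left(-2\right) \left(-2\right) + 3 = 4 + 3 = 7$)
$o{\left(S \right)} = 1$
$o{\left(\frac{5}{7} \right)} c = 1 \cdot 7 = 7$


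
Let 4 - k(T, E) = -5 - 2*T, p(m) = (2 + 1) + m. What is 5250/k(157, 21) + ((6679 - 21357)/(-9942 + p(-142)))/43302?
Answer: 67405115191/4147010889 ≈ 16.254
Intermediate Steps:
p(m) = 3 + m
k(T, E) = 9 + 2*T (k(T, E) = 4 - (-5 - 2*T) = 4 + (5 + 2*T) = 9 + 2*T)
5250/k(157, 21) + ((6679 - 21357)/(-9942 + p(-142)))/43302 = 5250/(9 + 2*157) + ((6679 - 21357)/(-9942 + (3 - 142)))/43302 = 5250/(9 + 314) - 14678/(-9942 - 139)*(1/43302) = 5250/323 - 14678/(-10081)*(1/43302) = 5250*(1/323) - 14678*(-1/10081)*(1/43302) = 5250/323 + (14678/10081)*(1/43302) = 5250/323 + 7339/218263731 = 67405115191/4147010889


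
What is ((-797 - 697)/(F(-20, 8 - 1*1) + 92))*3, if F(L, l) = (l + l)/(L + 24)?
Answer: -8964/191 ≈ -46.932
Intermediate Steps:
F(L, l) = 2*l/(24 + L) (F(L, l) = (2*l)/(24 + L) = 2*l/(24 + L))
((-797 - 697)/(F(-20, 8 - 1*1) + 92))*3 = ((-797 - 697)/(2*(8 - 1*1)/(24 - 20) + 92))*3 = -1494/(2*(8 - 1)/4 + 92)*3 = -1494/(2*7*(¼) + 92)*3 = -1494/(7/2 + 92)*3 = -1494/191/2*3 = -1494*2/191*3 = -2988/191*3 = -8964/191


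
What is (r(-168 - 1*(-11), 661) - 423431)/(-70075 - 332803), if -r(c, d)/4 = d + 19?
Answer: 426151/402878 ≈ 1.0578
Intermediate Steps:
r(c, d) = -76 - 4*d (r(c, d) = -4*(d + 19) = -4*(19 + d) = -76 - 4*d)
(r(-168 - 1*(-11), 661) - 423431)/(-70075 - 332803) = ((-76 - 4*661) - 423431)/(-70075 - 332803) = ((-76 - 2644) - 423431)/(-402878) = (-2720 - 423431)*(-1/402878) = -426151*(-1/402878) = 426151/402878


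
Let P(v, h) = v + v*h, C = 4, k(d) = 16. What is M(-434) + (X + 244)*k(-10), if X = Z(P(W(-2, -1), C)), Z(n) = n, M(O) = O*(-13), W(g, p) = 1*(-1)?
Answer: 9466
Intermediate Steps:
W(g, p) = -1
M(O) = -13*O
P(v, h) = v + h*v
X = -5 (X = -(1 + 4) = -1*5 = -5)
M(-434) + (X + 244)*k(-10) = -13*(-434) + (-5 + 244)*16 = 5642 + 239*16 = 5642 + 3824 = 9466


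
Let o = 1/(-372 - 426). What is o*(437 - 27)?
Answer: -205/399 ≈ -0.51378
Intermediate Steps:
o = -1/798 (o = 1/(-798) = -1/798 ≈ -0.0012531)
o*(437 - 27) = -(437 - 27)/798 = -1/798*410 = -205/399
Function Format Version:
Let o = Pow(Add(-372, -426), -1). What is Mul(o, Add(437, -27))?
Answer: Rational(-205, 399) ≈ -0.51378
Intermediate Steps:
o = Rational(-1, 798) (o = Pow(-798, -1) = Rational(-1, 798) ≈ -0.0012531)
Mul(o, Add(437, -27)) = Mul(Rational(-1, 798), Add(437, -27)) = Mul(Rational(-1, 798), 410) = Rational(-205, 399)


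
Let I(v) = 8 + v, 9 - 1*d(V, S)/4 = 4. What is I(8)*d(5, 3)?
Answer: 320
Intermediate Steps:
d(V, S) = 20 (d(V, S) = 36 - 4*4 = 36 - 16 = 20)
I(8)*d(5, 3) = (8 + 8)*20 = 16*20 = 320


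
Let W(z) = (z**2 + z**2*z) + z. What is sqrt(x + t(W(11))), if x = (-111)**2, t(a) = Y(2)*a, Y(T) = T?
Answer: sqrt(15247) ≈ 123.48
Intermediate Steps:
W(z) = z + z**2 + z**3 (W(z) = (z**2 + z**3) + z = z + z**2 + z**3)
t(a) = 2*a
x = 12321
sqrt(x + t(W(11))) = sqrt(12321 + 2*(11*(1 + 11 + 11**2))) = sqrt(12321 + 2*(11*(1 + 11 + 121))) = sqrt(12321 + 2*(11*133)) = sqrt(12321 + 2*1463) = sqrt(12321 + 2926) = sqrt(15247)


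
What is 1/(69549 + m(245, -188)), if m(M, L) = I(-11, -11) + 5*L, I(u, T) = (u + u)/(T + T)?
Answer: 1/68610 ≈ 1.4575e-5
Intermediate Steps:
I(u, T) = u/T (I(u, T) = (2*u)/((2*T)) = (2*u)*(1/(2*T)) = u/T)
m(M, L) = 1 + 5*L (m(M, L) = -11/(-11) + 5*L = -11*(-1/11) + 5*L = 1 + 5*L)
1/(69549 + m(245, -188)) = 1/(69549 + (1 + 5*(-188))) = 1/(69549 + (1 - 940)) = 1/(69549 - 939) = 1/68610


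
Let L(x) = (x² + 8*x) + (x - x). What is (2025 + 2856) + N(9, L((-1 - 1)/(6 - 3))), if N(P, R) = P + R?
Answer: 43966/9 ≈ 4885.1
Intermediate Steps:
L(x) = x² + 8*x (L(x) = (x² + 8*x) + 0 = x² + 8*x)
(2025 + 2856) + N(9, L((-1 - 1)/(6 - 3))) = (2025 + 2856) + (9 + ((-1 - 1)/(6 - 3))*(8 + (-1 - 1)/(6 - 3))) = 4881 + (9 + (-2/3)*(8 - 2/3)) = 4881 + (9 + (-2*⅓)*(8 - 2*⅓)) = 4881 + (9 - 2*(8 - ⅔)/3) = 4881 + (9 - ⅔*22/3) = 4881 + (9 - 44/9) = 4881 + 37/9 = 43966/9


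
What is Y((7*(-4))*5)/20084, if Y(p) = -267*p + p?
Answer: 9310/5021 ≈ 1.8542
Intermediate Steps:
Y(p) = -266*p
Y((7*(-4))*5)/20084 = -266*7*(-4)*5/20084 = -(-7448)*5*(1/20084) = -266*(-140)*(1/20084) = 37240*(1/20084) = 9310/5021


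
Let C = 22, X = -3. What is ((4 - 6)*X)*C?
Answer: 132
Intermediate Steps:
((4 - 6)*X)*C = ((4 - 6)*(-3))*22 = -2*(-3)*22 = 6*22 = 132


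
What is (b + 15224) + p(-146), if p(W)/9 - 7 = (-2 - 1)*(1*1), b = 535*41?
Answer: 37195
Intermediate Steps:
b = 21935
p(W) = 36 (p(W) = 63 + 9*((-2 - 1)*(1*1)) = 63 + 9*(-3*1) = 63 + 9*(-3) = 63 - 27 = 36)
(b + 15224) + p(-146) = (21935 + 15224) + 36 = 37159 + 36 = 37195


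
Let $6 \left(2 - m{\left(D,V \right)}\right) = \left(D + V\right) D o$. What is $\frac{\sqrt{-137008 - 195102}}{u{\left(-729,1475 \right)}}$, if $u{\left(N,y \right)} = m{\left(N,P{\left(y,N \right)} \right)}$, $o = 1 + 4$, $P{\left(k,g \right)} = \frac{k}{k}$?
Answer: $- \frac{i \sqrt{332110}}{442258} \approx - 0.0013031 i$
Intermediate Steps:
$P{\left(k,g \right)} = 1$
$o = 5$
$m{\left(D,V \right)} = 2 - \frac{5 D \left(D + V\right)}{6}$ ($m{\left(D,V \right)} = 2 - \frac{\left(D + V\right) D 5}{6} = 2 - \frac{D \left(D + V\right) 5}{6} = 2 - \frac{5 D \left(D + V\right)}{6}$)
$u{\left(N,y \right)} = 2 - \frac{5 N}{6} - \frac{5 N^{2}}{6}$ ($u{\left(N,y \right)} = 2 - \frac{5 N^{2}}{6} - \frac{5}{6} N 1 = 2 - \frac{5 N^{2}}{6} - \frac{5 N}{6} = 2 - \frac{5 N}{6} - \frac{5 N^{2}}{6}$)
$\frac{\sqrt{-137008 - 195102}}{u{\left(-729,1475 \right)}} = \frac{\sqrt{-137008 - 195102}}{2 - - \frac{1215}{2} - \frac{5 \left(-729\right)^{2}}{6}} = \frac{\sqrt{-332110}}{2 + \frac{1215}{2} - \frac{885735}{2}} = \frac{i \sqrt{332110}}{2 + \frac{1215}{2} - \frac{885735}{2}} = \frac{i \sqrt{332110}}{-442258} = i \sqrt{332110} \left(- \frac{1}{442258}\right) = - \frac{i \sqrt{332110}}{442258}$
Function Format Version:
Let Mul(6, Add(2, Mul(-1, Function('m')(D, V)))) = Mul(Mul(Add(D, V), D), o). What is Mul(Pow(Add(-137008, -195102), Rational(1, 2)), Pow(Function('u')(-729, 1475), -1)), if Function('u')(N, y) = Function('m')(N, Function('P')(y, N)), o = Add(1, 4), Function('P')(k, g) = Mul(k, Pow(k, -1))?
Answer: Mul(Rational(-1, 442258), I, Pow(332110, Rational(1, 2))) ≈ Mul(-0.0013031, I)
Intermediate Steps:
Function('P')(k, g) = 1
o = 5
Function('m')(D, V) = Add(2, Mul(Rational(-5, 6), D, Add(D, V))) (Function('m')(D, V) = Add(2, Mul(Rational(-1, 6), Mul(Mul(Add(D, V), D), 5))) = Add(2, Mul(Rational(-1, 6), Mul(Mul(D, Add(D, V)), 5))) = Add(2, Mul(Rational(-1, 6), Mul(5, D, Add(D, V)))) = Add(2, Mul(Rational(-5, 6), D, Add(D, V))))
Function('u')(N, y) = Add(2, Mul(Rational(-5, 6), N), Mul(Rational(-5, 6), Pow(N, 2))) (Function('u')(N, y) = Add(2, Mul(Rational(-5, 6), Pow(N, 2)), Mul(Rational(-5, 6), N, 1)) = Add(2, Mul(Rational(-5, 6), Pow(N, 2)), Mul(Rational(-5, 6), N)) = Add(2, Mul(Rational(-5, 6), N), Mul(Rational(-5, 6), Pow(N, 2))))
Mul(Pow(Add(-137008, -195102), Rational(1, 2)), Pow(Function('u')(-729, 1475), -1)) = Mul(Pow(Add(-137008, -195102), Rational(1, 2)), Pow(Add(2, Mul(Rational(-5, 6), -729), Mul(Rational(-5, 6), Pow(-729, 2))), -1)) = Mul(Pow(-332110, Rational(1, 2)), Pow(Add(2, Rational(1215, 2), Mul(Rational(-5, 6), 531441)), -1)) = Mul(Mul(I, Pow(332110, Rational(1, 2))), Pow(Add(2, Rational(1215, 2), Rational(-885735, 2)), -1)) = Mul(Mul(I, Pow(332110, Rational(1, 2))), Pow(-442258, -1)) = Mul(Mul(I, Pow(332110, Rational(1, 2))), Rational(-1, 442258)) = Mul(Rational(-1, 442258), I, Pow(332110, Rational(1, 2)))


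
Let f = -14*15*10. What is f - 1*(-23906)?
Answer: 21806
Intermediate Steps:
f = -2100 (f = -210*10 = -2100)
f - 1*(-23906) = -2100 - 1*(-23906) = -2100 + 23906 = 21806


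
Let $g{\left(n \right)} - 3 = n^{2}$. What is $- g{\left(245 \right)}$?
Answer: $-60028$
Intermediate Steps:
$g{\left(n \right)} = 3 + n^{2}$
$- g{\left(245 \right)} = - (3 + 245^{2}) = - (3 + 60025) = \left(-1\right) 60028 = -60028$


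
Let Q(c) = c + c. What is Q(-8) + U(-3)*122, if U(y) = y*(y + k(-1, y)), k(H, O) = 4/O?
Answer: 1570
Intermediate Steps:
U(y) = y*(y + 4/y)
Q(c) = 2*c
Q(-8) + U(-3)*122 = 2*(-8) + (4 + (-3)²)*122 = -16 + (4 + 9)*122 = -16 + 13*122 = -16 + 1586 = 1570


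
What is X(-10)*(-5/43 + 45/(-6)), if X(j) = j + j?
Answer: 6550/43 ≈ 152.33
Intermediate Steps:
X(j) = 2*j
X(-10)*(-5/43 + 45/(-6)) = (2*(-10))*(-5/43 + 45/(-6)) = -20*(-5*1/43 + 45*(-1/6)) = -20*(-5/43 - 15/2) = -20*(-655/86) = 6550/43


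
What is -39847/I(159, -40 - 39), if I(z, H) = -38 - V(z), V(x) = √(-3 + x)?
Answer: 757093/644 - 39847*√39/644 ≈ 789.21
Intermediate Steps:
I(z, H) = -38 - √(-3 + z)
-39847/I(159, -40 - 39) = -39847/(-38 - √(-3 + 159)) = -39847/(-38 - √156) = -39847/(-38 - 2*√39)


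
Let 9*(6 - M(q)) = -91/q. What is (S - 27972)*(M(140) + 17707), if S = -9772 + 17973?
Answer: -63036927163/180 ≈ -3.5020e+8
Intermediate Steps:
M(q) = 6 + 91/(9*q) (M(q) = 6 - (-91)/(9*q) = 6 + 91/(9*q))
S = 8201
(S - 27972)*(M(140) + 17707) = (8201 - 27972)*((6 + (91/9)/140) + 17707) = -19771*((6 + (91/9)*(1/140)) + 17707) = -19771*((6 + 13/180) + 17707) = -19771*(1093/180 + 17707) = -19771*3188353/180 = -63036927163/180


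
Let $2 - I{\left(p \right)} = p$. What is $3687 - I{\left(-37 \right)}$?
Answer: $3648$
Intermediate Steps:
$I{\left(p \right)} = 2 - p$
$3687 - I{\left(-37 \right)} = 3687 - \left(2 - -37\right) = 3687 - \left(2 + 37\right) = 3687 - 39 = 3648$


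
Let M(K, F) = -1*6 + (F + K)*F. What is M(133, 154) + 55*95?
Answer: 49417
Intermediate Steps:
M(K, F) = -6 + F*(F + K)
M(133, 154) + 55*95 = (-6 + 154² + 154*133) + 55*95 = (-6 + 23716 + 20482) + 5225 = 44192 + 5225 = 49417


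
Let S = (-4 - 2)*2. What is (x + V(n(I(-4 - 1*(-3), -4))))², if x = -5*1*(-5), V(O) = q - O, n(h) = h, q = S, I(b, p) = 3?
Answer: 100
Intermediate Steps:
S = -12 (S = -6*2 = -12)
q = -12
V(O) = -12 - O
x = 25 (x = -5*(-5) = 25)
(x + V(n(I(-4 - 1*(-3), -4))))² = (25 + (-12 - 1*3))² = (25 + (-12 - 3))² = (25 - 15)² = 10² = 100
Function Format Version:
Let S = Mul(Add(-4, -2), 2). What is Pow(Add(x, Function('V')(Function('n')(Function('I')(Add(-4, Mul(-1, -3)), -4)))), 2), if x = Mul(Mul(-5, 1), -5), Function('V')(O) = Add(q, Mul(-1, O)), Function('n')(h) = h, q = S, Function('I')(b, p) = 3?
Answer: 100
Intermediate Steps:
S = -12 (S = Mul(-6, 2) = -12)
q = -12
Function('V')(O) = Add(-12, Mul(-1, O))
x = 25 (x = Mul(-5, -5) = 25)
Pow(Add(x, Function('V')(Function('n')(Function('I')(Add(-4, Mul(-1, -3)), -4)))), 2) = Pow(Add(25, Add(-12, Mul(-1, 3))), 2) = Pow(Add(25, Add(-12, -3)), 2) = Pow(Add(25, -15), 2) = Pow(10, 2) = 100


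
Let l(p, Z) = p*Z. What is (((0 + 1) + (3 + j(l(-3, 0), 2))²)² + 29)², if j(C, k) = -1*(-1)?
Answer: 101124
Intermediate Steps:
l(p, Z) = Z*p
j(C, k) = 1
(((0 + 1) + (3 + j(l(-3, 0), 2))²)² + 29)² = (((0 + 1) + (3 + 1)²)² + 29)² = ((1 + 4²)² + 29)² = ((1 + 16)² + 29)² = (17² + 29)² = (289 + 29)² = 318² = 101124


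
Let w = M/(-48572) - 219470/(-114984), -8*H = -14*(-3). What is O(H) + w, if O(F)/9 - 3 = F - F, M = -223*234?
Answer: 20931908603/698125356 ≈ 29.983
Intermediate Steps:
M = -52182
H = -21/4 (H = -(-7)*(-3)/4 = -1/8*42 = -21/4 ≈ -5.2500)
O(F) = 27 (O(F) = 27 + 9*(F - F) = 27 + 9*0 = 27 + 0 = 27)
w = 2082523991/698125356 (w = -52182/(-48572) - 219470/(-114984) = -52182*(-1/48572) - 219470*(-1/114984) = 26091/24286 + 109735/57492 = 2082523991/698125356 ≈ 2.9830)
O(H) + w = 27 + 2082523991/698125356 = 20931908603/698125356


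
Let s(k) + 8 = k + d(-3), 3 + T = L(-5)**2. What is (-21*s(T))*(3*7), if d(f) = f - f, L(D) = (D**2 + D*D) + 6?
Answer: -1378125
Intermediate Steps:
L(D) = 6 + 2*D**2 (L(D) = (D**2 + D**2) + 6 = 2*D**2 + 6 = 6 + 2*D**2)
d(f) = 0
T = 3133 (T = -3 + (6 + 2*(-5)**2)**2 = -3 + (6 + 2*25)**2 = -3 + (6 + 50)**2 = -3 + 56**2 = -3 + 3136 = 3133)
s(k) = -8 + k (s(k) = -8 + (k + 0) = -8 + k)
(-21*s(T))*(3*7) = (-21*(-8 + 3133))*(3*7) = -21*3125*21 = -65625*21 = -1378125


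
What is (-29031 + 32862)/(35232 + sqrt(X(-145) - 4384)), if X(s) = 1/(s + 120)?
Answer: 3374344800/31032455201 - 19155*I*sqrt(109601)/31032455201 ≈ 0.10874 - 0.00020435*I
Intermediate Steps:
X(s) = 1/(120 + s)
(-29031 + 32862)/(35232 + sqrt(X(-145) - 4384)) = (-29031 + 32862)/(35232 + sqrt(1/(120 - 145) - 4384)) = 3831/(35232 + sqrt(1/(-25) - 4384)) = 3831/(35232 + sqrt(-1/25 - 4384)) = 3831/(35232 + sqrt(-109601/25)) = 3831/(35232 + I*sqrt(109601)/5)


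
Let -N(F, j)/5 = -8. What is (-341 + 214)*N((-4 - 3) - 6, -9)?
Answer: -5080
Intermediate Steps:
N(F, j) = 40 (N(F, j) = -5*(-8) = 40)
(-341 + 214)*N((-4 - 3) - 6, -9) = (-341 + 214)*40 = -127*40 = -5080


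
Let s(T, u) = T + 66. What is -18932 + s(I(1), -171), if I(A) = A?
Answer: -18865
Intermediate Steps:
s(T, u) = 66 + T
-18932 + s(I(1), -171) = -18932 + (66 + 1) = -18932 + 67 = -18865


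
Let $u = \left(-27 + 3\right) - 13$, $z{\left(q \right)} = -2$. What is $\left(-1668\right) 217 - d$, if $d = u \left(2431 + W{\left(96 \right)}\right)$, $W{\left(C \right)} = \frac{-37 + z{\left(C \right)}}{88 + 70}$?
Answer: $- \frac{42978865}{158} \approx -2.7202 \cdot 10^{5}$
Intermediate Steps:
$u = -37$ ($u = -24 - 13 = -37$)
$W{\left(C \right)} = - \frac{39}{158}$ ($W{\left(C \right)} = \frac{-37 - 2}{88 + 70} = - \frac{39}{158}$)
$d = - \frac{14210183}{158}$ ($d = - 37 \left(2431 - \frac{39}{158}\right) = \left(-37\right) \frac{384059}{158} = - \frac{14210183}{158} \approx -89938.0$)
$\left(-1668\right) 217 - d = \left(-1668\right) 217 - - \frac{14210183}{158} = -361956 + \frac{14210183}{158} = - \frac{42978865}{158}$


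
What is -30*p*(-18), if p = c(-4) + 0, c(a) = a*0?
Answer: 0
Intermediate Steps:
c(a) = 0
p = 0 (p = 0 + 0 = 0)
-30*p*(-18) = -30*0*(-18) = -15*0*(-18) = 0*(-18) = 0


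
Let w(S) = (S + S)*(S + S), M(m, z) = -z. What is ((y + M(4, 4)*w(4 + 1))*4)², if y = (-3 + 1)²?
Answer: 2509056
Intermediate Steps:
y = 4 (y = (-2)² = 4)
w(S) = 4*S² (w(S) = (2*S)*(2*S) = 4*S²)
((y + M(4, 4)*w(4 + 1))*4)² = ((4 + (-1*4)*(4*(4 + 1)²))*4)² = ((4 - 16*5²)*4)² = ((4 - 16*25)*4)² = ((4 - 4*100)*4)² = ((4 - 400)*4)² = (-396*4)² = (-1584)² = 2509056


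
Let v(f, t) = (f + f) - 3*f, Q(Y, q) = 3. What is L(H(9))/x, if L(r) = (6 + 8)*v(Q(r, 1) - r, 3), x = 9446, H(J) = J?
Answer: 42/4723 ≈ 0.0088927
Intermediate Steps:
v(f, t) = -f (v(f, t) = 2*f - 3*f = -f)
L(r) = -42 + 14*r (L(r) = (6 + 8)*(-(3 - r)) = 14*(-3 + r) = -42 + 14*r)
L(H(9))/x = (-42 + 14*9)/9446 = (-42 + 126)*(1/9446) = 84*(1/9446) = 42/4723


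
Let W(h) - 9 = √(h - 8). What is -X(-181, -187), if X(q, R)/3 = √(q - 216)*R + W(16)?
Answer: -27 - 6*√2 + 561*I*√397 ≈ -35.485 + 11178.0*I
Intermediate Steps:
W(h) = 9 + √(-8 + h) (W(h) = 9 + √(h - 8) = 9 + √(-8 + h))
X(q, R) = 27 + 6*√2 + 3*R*√(-216 + q) (X(q, R) = 3*(√(q - 216)*R + (9 + √(-8 + 16))) = 3*(√(-216 + q)*R + (9 + √8)) = 3*(R*√(-216 + q) + (9 + 2*√2)) = 3*(9 + 2*√2 + R*√(-216 + q)) = 27 + 6*√2 + 3*R*√(-216 + q))
-X(-181, -187) = -(27 + 6*√2 + 3*(-187)*√(-216 - 181)) = -(27 + 6*√2 + 3*(-187)*√(-397)) = -(27 + 6*√2 + 3*(-187)*(I*√397)) = -(27 + 6*√2 - 561*I*√397) = -27 - 6*√2 + 561*I*√397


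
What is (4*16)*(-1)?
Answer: -64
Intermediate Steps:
(4*16)*(-1) = 64*(-1) = -64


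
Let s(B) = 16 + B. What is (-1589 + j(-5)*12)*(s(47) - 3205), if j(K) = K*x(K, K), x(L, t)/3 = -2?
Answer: 3861518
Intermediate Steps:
x(L, t) = -6 (x(L, t) = 3*(-2) = -6)
j(K) = -6*K (j(K) = K*(-6) = -6*K)
(-1589 + j(-5)*12)*(s(47) - 3205) = (-1589 - 6*(-5)*12)*((16 + 47) - 3205) = (-1589 + 30*12)*(63 - 3205) = (-1589 + 360)*(-3142) = -1229*(-3142) = 3861518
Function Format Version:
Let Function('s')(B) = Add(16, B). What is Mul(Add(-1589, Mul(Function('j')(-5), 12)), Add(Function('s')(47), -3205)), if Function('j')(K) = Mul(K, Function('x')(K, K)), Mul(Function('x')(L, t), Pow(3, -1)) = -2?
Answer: 3861518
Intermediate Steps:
Function('x')(L, t) = -6 (Function('x')(L, t) = Mul(3, -2) = -6)
Function('j')(K) = Mul(-6, K) (Function('j')(K) = Mul(K, -6) = Mul(-6, K))
Mul(Add(-1589, Mul(Function('j')(-5), 12)), Add(Function('s')(47), -3205)) = Mul(Add(-1589, Mul(Mul(-6, -5), 12)), Add(Add(16, 47), -3205)) = Mul(Add(-1589, Mul(30, 12)), Add(63, -3205)) = Mul(Add(-1589, 360), -3142) = Mul(-1229, -3142) = 3861518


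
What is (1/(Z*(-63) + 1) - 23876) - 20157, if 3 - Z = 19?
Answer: -44429296/1009 ≈ -44033.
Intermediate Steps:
Z = -16 (Z = 3 - 1*19 = 3 - 19 = -16)
(1/(Z*(-63) + 1) - 23876) - 20157 = (1/(-16*(-63) + 1) - 23876) - 20157 = (1/(1008 + 1) - 23876) - 20157 = (1/1009 - 23876) - 20157 = -24090883/1009 - 20157 = -44429296/1009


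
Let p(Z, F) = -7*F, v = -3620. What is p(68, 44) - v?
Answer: 3312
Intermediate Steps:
p(68, 44) - v = -7*44 - 1*(-3620) = -308 + 3620 = 3312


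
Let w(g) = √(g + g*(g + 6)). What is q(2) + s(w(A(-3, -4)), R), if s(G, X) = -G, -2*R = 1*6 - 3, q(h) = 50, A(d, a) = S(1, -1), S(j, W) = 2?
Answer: 50 - 3*√2 ≈ 45.757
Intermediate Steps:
A(d, a) = 2
w(g) = √(g + g*(6 + g))
R = -3/2 (R = -(1*6 - 3)/2 = -(6 - 3)/2 = -½*3 = -3/2 ≈ -1.5000)
q(2) + s(w(A(-3, -4)), R) = 50 - √(2*(7 + 2)) = 50 - √(2*9) = 50 - √18 = 50 - 3*√2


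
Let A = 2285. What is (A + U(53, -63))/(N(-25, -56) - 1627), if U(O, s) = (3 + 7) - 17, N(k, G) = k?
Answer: -1139/826 ≈ -1.3789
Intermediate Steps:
U(O, s) = -7 (U(O, s) = 10 - 17 = -7)
(A + U(53, -63))/(N(-25, -56) - 1627) = (2285 - 7)/(-25 - 1627) = 2278/(-1652) = 2278*(-1/1652) = -1139/826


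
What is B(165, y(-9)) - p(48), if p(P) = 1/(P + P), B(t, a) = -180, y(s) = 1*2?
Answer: -17281/96 ≈ -180.01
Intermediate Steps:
y(s) = 2
p(P) = 1/(2*P)
B(165, y(-9)) - p(48) = -180 - 1/(2*48) = -180 - 1*1/96 = -180 - 1/96 = -17281/96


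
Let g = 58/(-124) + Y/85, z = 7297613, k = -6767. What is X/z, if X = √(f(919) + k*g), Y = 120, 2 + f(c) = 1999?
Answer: I*√4878256658/7691684102 ≈ 9.0805e-6*I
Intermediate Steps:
f(c) = 1997 (f(c) = -2 + 1999 = 1997)
g = 995/1054 (g = 58/(-124) + 120/85 = 58*(-1/124) + 120*(1/85) = -29/62 + 24/17 = 995/1054 ≈ 0.94402)
X = I*√4878256658/1054 (X = √(1997 - 6767*995/1054) = √(1997 - 6733165/1054) = √(-4628327/1054) = I*√4878256658/1054 ≈ 66.266*I)
X/z = (I*√4878256658/1054)/7297613 = (I*√4878256658/1054)*(1/7297613) = I*√4878256658/7691684102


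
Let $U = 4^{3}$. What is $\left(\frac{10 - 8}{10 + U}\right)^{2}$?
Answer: $\frac{1}{1369} \approx 0.00073046$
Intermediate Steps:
$U = 64$
$\left(\frac{10 - 8}{10 + U}\right)^{2} = \left(\frac{10 - 8}{10 + 64}\right)^{2} = \left(\frac{2}{74}\right)^{2} = \left(2 \cdot \frac{1}{74}\right)^{2} = \left(\frac{1}{37}\right)^{2} = \frac{1}{1369}$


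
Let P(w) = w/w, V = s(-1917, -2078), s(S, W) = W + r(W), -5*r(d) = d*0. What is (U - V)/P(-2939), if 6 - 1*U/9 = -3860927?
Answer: 34750475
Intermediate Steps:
U = 34748397 (U = 54 - 9*(-3860927) = 54 + 34748343 = 34748397)
r(d) = 0 (r(d) = -d*0/5 = -⅕*0 = 0)
s(S, W) = W (s(S, W) = W + 0 = W)
V = -2078
P(w) = 1
(U - V)/P(-2939) = (34748397 - 1*(-2078))/1 = (34748397 + 2078)*1 = 34750475*1 = 34750475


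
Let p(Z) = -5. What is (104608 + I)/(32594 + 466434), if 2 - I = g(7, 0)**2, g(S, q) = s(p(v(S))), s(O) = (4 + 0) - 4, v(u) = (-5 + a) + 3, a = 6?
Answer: 52305/249514 ≈ 0.20963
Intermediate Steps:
v(u) = 4 (v(u) = (-5 + 6) + 3 = 1 + 3 = 4)
s(O) = 0 (s(O) = 4 - 4 = 0)
g(S, q) = 0
I = 2 (I = 2 - 1*0**2 = 2 - 1*0 = 2 + 0 = 2)
(104608 + I)/(32594 + 466434) = (104608 + 2)/(32594 + 466434) = 104610/499028 = 104610*(1/499028) = 52305/249514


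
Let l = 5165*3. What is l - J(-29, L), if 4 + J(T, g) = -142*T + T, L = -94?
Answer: 11410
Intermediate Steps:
J(T, g) = -4 - 141*T (J(T, g) = -4 + (-142*T + T) = -4 - 141*T)
l = 15495
l - J(-29, L) = 15495 - (-4 - 141*(-29)) = 15495 - (-4 + 4089) = 15495 - 1*4085 = 15495 - 4085 = 11410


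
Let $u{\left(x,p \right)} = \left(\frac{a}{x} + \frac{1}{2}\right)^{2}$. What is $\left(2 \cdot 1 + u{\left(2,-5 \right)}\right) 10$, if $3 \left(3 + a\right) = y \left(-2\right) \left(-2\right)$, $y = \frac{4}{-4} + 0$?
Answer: $\frac{430}{9} \approx 47.778$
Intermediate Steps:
$y = -1$ ($y = 4 \left(- \frac{1}{4}\right) + 0 = -1 + 0 = -1$)
$a = - \frac{13}{3}$ ($a = -3 + \frac{\left(-1\right) \left(-2\right) \left(-2\right)}{3} = -3 + \frac{2 \left(-2\right)}{3} = -3 + \frac{1}{3} \left(-4\right) = -3 - \frac{4}{3} = - \frac{13}{3} \approx -4.3333$)
$u{\left(x,p \right)} = \left(\frac{1}{2} - \frac{13}{3 x}\right)^{2}$ ($u{\left(x,p \right)} = \left(- \frac{13}{3 x} + \frac{1}{2}\right)^{2} = \left(\frac{1}{2} - \frac{13}{3 x}\right)^{2}$)
$\left(2 \cdot 1 + u{\left(2,-5 \right)}\right) 10 = \left(2 \cdot 1 + \frac{\left(-26 + 3 \cdot 2\right)^{2}}{36 \cdot 4}\right) 10 = \left(2 + \frac{1}{36} \cdot \frac{1}{4} \left(-26 + 6\right)^{2}\right) 10 = \left(2 + \frac{1}{36} \cdot \frac{1}{4} \left(-20\right)^{2}\right) 10 = \left(2 + \frac{1}{36} \cdot \frac{1}{4} \cdot 400\right) 10 = \left(2 + \frac{25}{9}\right) 10 = \frac{43}{9} \cdot 10 = \frac{430}{9}$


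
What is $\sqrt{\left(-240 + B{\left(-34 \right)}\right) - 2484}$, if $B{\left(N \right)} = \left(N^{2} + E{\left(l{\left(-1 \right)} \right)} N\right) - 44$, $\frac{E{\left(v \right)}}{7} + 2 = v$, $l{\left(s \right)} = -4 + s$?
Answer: $3 \sqrt{6} \approx 7.3485$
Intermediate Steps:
$E{\left(v \right)} = -14 + 7 v$
$B{\left(N \right)} = -44 + N^{2} - 49 N$ ($B{\left(N \right)} = \left(N^{2} + \left(-14 + 7 \left(-4 - 1\right)\right) N\right) - 44 = \left(N^{2} + \left(-14 + 7 \left(-5\right)\right) N\right) - 44 = \left(N^{2} + \left(-14 - 35\right) N\right) - 44 = \left(N^{2} - 49 N\right) - 44 = -44 + N^{2} - 49 N$)
$\sqrt{\left(-240 + B{\left(-34 \right)}\right) - 2484} = \sqrt{\left(-240 - \left(-1622 - 1156\right)\right) - 2484} = \sqrt{\left(-240 + \left(-44 + 1156 + 1666\right)\right) - 2484} = \sqrt{\left(-240 + 2778\right) - 2484} = \sqrt{2538 - 2484} = \sqrt{54} = 3 \sqrt{6}$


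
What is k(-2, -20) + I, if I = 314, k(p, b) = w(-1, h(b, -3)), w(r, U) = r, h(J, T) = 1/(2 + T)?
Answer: 313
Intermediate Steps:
k(p, b) = -1
k(-2, -20) + I = -1 + 314 = 313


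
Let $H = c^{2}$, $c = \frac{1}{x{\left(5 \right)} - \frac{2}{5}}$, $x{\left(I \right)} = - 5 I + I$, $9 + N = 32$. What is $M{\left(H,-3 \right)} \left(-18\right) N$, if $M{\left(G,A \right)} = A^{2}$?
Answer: $-3726$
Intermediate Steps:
$N = 23$ ($N = -9 + 32 = 23$)
$x{\left(I \right)} = - 4 I$
$c = - \frac{5}{102}$ ($c = \frac{1}{\left(-4\right) 5 - \frac{2}{5}} = \frac{1}{-20 - \frac{2}{5}} = \frac{1}{- \frac{102}{5}} = - \frac{5}{102} \approx -0.04902$)
$H = \frac{25}{10404}$ ($H = \left(- \frac{5}{102}\right)^{2} = \frac{25}{10404} \approx 0.0024029$)
$M{\left(H,-3 \right)} \left(-18\right) N = \left(-3\right)^{2} \left(-18\right) 23 = 9 \left(-18\right) 23 = \left(-162\right) 23 = -3726$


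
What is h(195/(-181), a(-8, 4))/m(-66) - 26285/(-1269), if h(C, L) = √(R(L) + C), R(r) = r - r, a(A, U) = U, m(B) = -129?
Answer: 26285/1269 - I*√35295/23349 ≈ 20.713 - 0.0080462*I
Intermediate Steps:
R(r) = 0
h(C, L) = √C (h(C, L) = √(0 + C) = √C)
h(195/(-181), a(-8, 4))/m(-66) - 26285/(-1269) = √(195/(-181))/(-129) - 26285/(-1269) = √(195*(-1/181))*(-1/129) - 26285*(-1/1269) = √(-195/181)*(-1/129) + 26285/1269 = (I*√35295/181)*(-1/129) + 26285/1269 = -I*√35295/23349 + 26285/1269 = 26285/1269 - I*√35295/23349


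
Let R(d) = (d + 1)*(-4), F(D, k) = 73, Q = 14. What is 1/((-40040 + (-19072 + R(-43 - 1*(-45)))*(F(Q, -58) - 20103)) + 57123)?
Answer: 1/382269603 ≈ 2.6160e-9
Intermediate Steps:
R(d) = -4 - 4*d (R(d) = (1 + d)*(-4) = -4 - 4*d)
1/((-40040 + (-19072 + R(-43 - 1*(-45)))*(F(Q, -58) - 20103)) + 57123) = 1/((-40040 + (-19072 + (-4 - 4*(-43 - 1*(-45))))*(73 - 20103)) + 57123) = 1/((-40040 + (-19072 + (-4 - 4*(-43 + 45)))*(-20030)) + 57123) = 1/((-40040 + (-19072 + (-4 - 4*2))*(-20030)) + 57123) = 1/((-40040 + (-19072 + (-4 - 8))*(-20030)) + 57123) = 1/((-40040 + (-19072 - 12)*(-20030)) + 57123) = 1/((-40040 - 19084*(-20030)) + 57123) = 1/((-40040 + 382252520) + 57123) = 1/(382212480 + 57123) = 1/382269603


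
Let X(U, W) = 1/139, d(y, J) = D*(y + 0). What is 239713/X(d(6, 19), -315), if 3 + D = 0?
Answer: 33320107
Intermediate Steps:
D = -3 (D = -3 + 0 = -3)
d(y, J) = -3*y (d(y, J) = -3*(y + 0) = -3*y)
X(U, W) = 1/139
239713/X(d(6, 19), -315) = 239713/(1/139) = 239713*139 = 33320107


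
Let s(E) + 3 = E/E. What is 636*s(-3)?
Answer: -1272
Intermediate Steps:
s(E) = -2 (s(E) = -3 + E/E = -3 + 1 = -2)
636*s(-3) = 636*(-2) = -1272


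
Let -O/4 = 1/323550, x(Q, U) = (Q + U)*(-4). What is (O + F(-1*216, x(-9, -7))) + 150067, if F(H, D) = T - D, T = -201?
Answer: 24234218548/161775 ≈ 1.4980e+5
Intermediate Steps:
x(Q, U) = -4*Q - 4*U
O = -2/161775 (O = -4/323550 = -4*1/323550 = -2/161775 ≈ -1.2363e-5)
F(H, D) = -201 - D
(O + F(-1*216, x(-9, -7))) + 150067 = (-2/161775 + (-201 - (-4*(-9) - 4*(-7)))) + 150067 = (-2/161775 + (-201 - (36 + 28))) + 150067 = (-2/161775 + (-201 - 1*64)) + 150067 = (-2/161775 + (-201 - 64)) + 150067 = (-2/161775 - 265) + 150067 = -42870377/161775 + 150067 = 24234218548/161775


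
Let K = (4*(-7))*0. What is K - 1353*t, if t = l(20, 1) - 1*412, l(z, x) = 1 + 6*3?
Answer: 531729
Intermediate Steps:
l(z, x) = 19 (l(z, x) = 1 + 18 = 19)
K = 0 (K = -28*0 = 0)
t = -393 (t = 19 - 1*412 = 19 - 412 = -393)
K - 1353*t = 0 - 1353*(-393) = 0 + 531729 = 531729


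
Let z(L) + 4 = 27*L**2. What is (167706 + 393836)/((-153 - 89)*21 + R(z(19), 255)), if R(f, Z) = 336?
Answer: -280771/2373 ≈ -118.32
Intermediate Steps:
z(L) = -4 + 27*L**2
(167706 + 393836)/((-153 - 89)*21 + R(z(19), 255)) = (167706 + 393836)/((-153 - 89)*21 + 336) = 561542/(-242*21 + 336) = 561542/(-5082 + 336) = 561542/(-4746) = 561542*(-1/4746) = -280771/2373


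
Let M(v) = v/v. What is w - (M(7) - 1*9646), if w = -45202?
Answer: -35557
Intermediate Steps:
M(v) = 1
w - (M(7) - 1*9646) = -45202 - (1 - 1*9646) = -45202 - (1 - 9646) = -45202 - 1*(-9645) = -45202 + 9645 = -35557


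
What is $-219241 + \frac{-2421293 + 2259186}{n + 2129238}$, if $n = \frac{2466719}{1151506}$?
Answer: $- \frac{537542461384970569}{2451832799147} \approx -2.1924 \cdot 10^{5}$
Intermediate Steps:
$n = \frac{2466719}{1151506}$ ($n = 2466719 \cdot \frac{1}{1151506} = \frac{2466719}{1151506} \approx 2.1422$)
$-219241 + \frac{-2421293 + 2259186}{n + 2129238} = -219241 + \frac{-2421293 + 2259186}{\frac{2466719}{1151506} + 2129238} = -219241 - \frac{162107}{\frac{2451832799147}{1151506}} = -219241 - \frac{186667183142}{2451832799147} = - \frac{537542461384970569}{2451832799147}$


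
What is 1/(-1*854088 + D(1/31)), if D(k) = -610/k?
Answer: -1/872998 ≈ -1.1455e-6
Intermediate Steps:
1/(-1*854088 + D(1/31)) = 1/(-1*854088 - 610/(1/31)) = 1/(-854088 - 610/1/31) = 1/(-854088 - 610*31) = 1/(-854088 - 18910) = 1/(-872998) = -1/872998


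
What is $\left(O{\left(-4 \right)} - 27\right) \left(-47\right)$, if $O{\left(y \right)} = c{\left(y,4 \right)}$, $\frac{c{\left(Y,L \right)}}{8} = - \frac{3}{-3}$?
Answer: $893$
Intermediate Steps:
$c{\left(Y,L \right)} = 8$ ($c{\left(Y,L \right)} = 8 \left(- \frac{3}{-3}\right) = 8 \left(\left(-3\right) \left(- \frac{1}{3}\right)\right) = 8 \cdot 1 = 8$)
$O{\left(y \right)} = 8$
$\left(O{\left(-4 \right)} - 27\right) \left(-47\right) = \left(8 - 27\right) \left(-47\right) = \left(-19\right) \left(-47\right) = 893$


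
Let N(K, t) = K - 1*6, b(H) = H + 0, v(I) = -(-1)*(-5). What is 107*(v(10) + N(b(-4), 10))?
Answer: -1605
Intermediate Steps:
v(I) = -5 (v(I) = -1*5 = -5)
b(H) = H
N(K, t) = -6 + K (N(K, t) = K - 6 = -6 + K)
107*(v(10) + N(b(-4), 10)) = 107*(-5 + (-6 - 4)) = 107*(-5 - 10) = 107*(-15) = -1605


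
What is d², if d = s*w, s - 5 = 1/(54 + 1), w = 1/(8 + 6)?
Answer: 19044/148225 ≈ 0.12848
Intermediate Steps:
w = 1/14 ≈ 0.071429
s = 276/55 (s = 5 + 1/(54 + 1) = 5 + 1/55 = 276/55 ≈ 5.0182)
d = 138/385 (d = (276/55)*(1/14) = 138/385 ≈ 0.35844)
d² = (138/385)² = 19044/148225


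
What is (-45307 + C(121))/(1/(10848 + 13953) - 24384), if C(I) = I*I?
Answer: 760547466/604747583 ≈ 1.2576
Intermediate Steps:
C(I) = I**2
(-45307 + C(121))/(1/(10848 + 13953) - 24384) = (-45307 + 121**2)/(1/(10848 + 13953) - 24384) = (-45307 + 14641)/(1/24801 - 24384) = -30666/(1/24801 - 24384) = -30666/(-604747583/24801) = -30666*(-24801/604747583) = 760547466/604747583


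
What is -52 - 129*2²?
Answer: -568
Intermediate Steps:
-52 - 129*2² = -52 - 129*4 = -52 - 516 = -568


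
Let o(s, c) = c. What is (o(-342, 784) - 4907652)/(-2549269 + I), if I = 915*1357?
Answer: 2453434/653807 ≈ 3.7525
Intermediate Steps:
I = 1241655
(o(-342, 784) - 4907652)/(-2549269 + I) = (784 - 4907652)/(-2549269 + 1241655) = -4906868/(-1307614) = -4906868*(-1/1307614) = 2453434/653807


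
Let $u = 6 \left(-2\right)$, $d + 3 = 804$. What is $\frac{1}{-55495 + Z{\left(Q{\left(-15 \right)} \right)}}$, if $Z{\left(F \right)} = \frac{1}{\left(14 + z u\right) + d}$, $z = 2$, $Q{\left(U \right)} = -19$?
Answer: $- \frac{791}{43896544} \approx -1.802 \cdot 10^{-5}$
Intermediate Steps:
$d = 801$ ($d = -3 + 804 = 801$)
$u = -12$
$Z{\left(F \right)} = \frac{1}{791}$ ($Z{\left(F \right)} = \frac{1}{\left(14 + 2 \left(-12\right)\right) + 801} = \frac{1}{\left(14 - 24\right) + 801} = \frac{1}{-10 + 801} = \frac{1}{791}$)
$\frac{1}{-55495 + Z{\left(Q{\left(-15 \right)} \right)}} = \frac{1}{-55495 + \frac{1}{791}} = \frac{1}{- \frac{43896544}{791}} = - \frac{791}{43896544}$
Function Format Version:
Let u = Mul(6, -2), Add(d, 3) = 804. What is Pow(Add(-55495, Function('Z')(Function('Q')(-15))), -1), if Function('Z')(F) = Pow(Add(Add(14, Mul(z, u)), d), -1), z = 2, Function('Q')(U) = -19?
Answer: Rational(-791, 43896544) ≈ -1.8020e-5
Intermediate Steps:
d = 801 (d = Add(-3, 804) = 801)
u = -12
Function('Z')(F) = Rational(1, 791) (Function('Z')(F) = Pow(Add(Add(14, Mul(2, -12)), 801), -1) = Pow(Add(Add(14, -24), 801), -1) = Pow(Add(-10, 801), -1) = Pow(791, -1) = Rational(1, 791))
Pow(Add(-55495, Function('Z')(Function('Q')(-15))), -1) = Pow(Add(-55495, Rational(1, 791)), -1) = Pow(Rational(-43896544, 791), -1) = Rational(-791, 43896544)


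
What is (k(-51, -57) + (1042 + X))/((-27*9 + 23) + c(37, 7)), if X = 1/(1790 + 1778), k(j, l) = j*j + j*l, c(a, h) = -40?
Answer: -23370401/927680 ≈ -25.192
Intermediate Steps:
k(j, l) = j² + j*l
X = 1/3568 ≈ 0.00028027
(k(-51, -57) + (1042 + X))/((-27*9 + 23) + c(37, 7)) = (-51*(-51 - 57) + (1042 + 1/3568))/((-27*9 + 23) - 40) = (-51*(-108) + 3717857/3568)/((-243 + 23) - 40) = (5508 + 3717857/3568)/(-220 - 40) = (23370401/3568)/(-260) = (23370401/3568)*(-1/260) = -23370401/927680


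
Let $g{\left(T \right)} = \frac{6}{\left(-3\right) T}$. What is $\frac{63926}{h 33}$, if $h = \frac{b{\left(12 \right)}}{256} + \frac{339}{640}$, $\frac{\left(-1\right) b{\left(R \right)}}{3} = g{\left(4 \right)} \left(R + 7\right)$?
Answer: $\frac{163650560}{54153} \approx 3022.0$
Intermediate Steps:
$g{\left(T \right)} = - \frac{2}{T}$ ($g{\left(T \right)} = 6 \left(- \frac{1}{3 T}\right) = - \frac{2}{T}$)
$b{\left(R \right)} = \frac{21}{2} + \frac{3 R}{2}$ ($b{\left(R \right)} = - 3 - \frac{2}{4} \left(R + 7\right) = - 3 \left(-2\right) \frac{1}{4} \left(7 + R\right) = - 3 \left(- \frac{7 + R}{2}\right) = - 3 \left(- \frac{7}{2} - \frac{R}{2}\right) = \frac{21}{2} + \frac{3 R}{2}$)
$h = \frac{1641}{2560}$ ($h = \frac{\frac{21}{2} + \frac{3}{2} \cdot 12}{256} + \frac{339}{640} = \left(\frac{21}{2} + 18\right) \frac{1}{256} + 339 \cdot \frac{1}{640} = \frac{57}{2} \cdot \frac{1}{256} + \frac{339}{640} = \frac{57}{512} + \frac{339}{640} = \frac{1641}{2560} \approx 0.64102$)
$\frac{63926}{h 33} = \frac{63926}{\frac{1641}{2560} \cdot 33} = \frac{63926}{\frac{54153}{2560}} = 63926 \cdot \frac{2560}{54153} = \frac{163650560}{54153}$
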